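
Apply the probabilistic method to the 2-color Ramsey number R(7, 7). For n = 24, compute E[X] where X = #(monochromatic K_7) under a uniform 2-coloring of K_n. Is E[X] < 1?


E[X] = C(24, 7) · 2^{1 − 21} = 346104 · 2^{−20} = 346104/1048576.
As a reduced fraction: E[X] = 43263/131072 ≈ 0.3301.
Is E[X] < 1? YES.
Since E[X] < 1, there exists a 2-coloring of K_{24} with no monochromatic K_7; hence R(7, 7) > 24.

E[X] = 43263/131072 ≈ 0.3301; E[X] < 1, so R(7, 7) > 24.


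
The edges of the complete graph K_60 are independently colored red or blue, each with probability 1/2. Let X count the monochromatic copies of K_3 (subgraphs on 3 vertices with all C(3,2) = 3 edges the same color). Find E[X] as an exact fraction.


Let X = Σ_S X_S over the C(60, 3) = 34220 subsets S of size 3, where X_S = 1 if the K_3 on S is monochromatic.
For a fixed S, the K_3 on S has C(3, 2) = 3 edges. P[all 3 edges red] = (1/2)^3, and likewise for blue, so P[monochromatic] = 2·(1/2)^3 = 2^{1 − 3} = 1/4.
By linearity of expectation: E[X] = C(60, 3) · 2^{1 − 3} = 34220 · 1/4 = 8555.
Numerically: E[X] ≈ 8555.000000.

E[X] = C(60,3)·2^(1−C(3,2)) = 8555 ≈ 8555.000000.


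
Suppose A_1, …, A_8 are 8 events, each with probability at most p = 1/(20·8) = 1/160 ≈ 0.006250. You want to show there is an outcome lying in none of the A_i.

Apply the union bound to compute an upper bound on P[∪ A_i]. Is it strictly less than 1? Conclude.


Union bound: P[∪_{i=1}^{8} A_i] ≤ Σ_i P[A_i] ≤ 8·p = 8·(1/160) = 1/20.
Numerically: 1/20 ≈ 0.050000.
Is 1/20 < 1? YES.
Since P[∪ A_i] ≤ 1/20 < 1, the complement has P[∩ A_i^c] ≥ 1 − 1/20 = 19/20 > 0, so some outcome avoids every A_i.

8·p = 1/20 ≈ 0.050000; existence CERTIFIED by the union bound.


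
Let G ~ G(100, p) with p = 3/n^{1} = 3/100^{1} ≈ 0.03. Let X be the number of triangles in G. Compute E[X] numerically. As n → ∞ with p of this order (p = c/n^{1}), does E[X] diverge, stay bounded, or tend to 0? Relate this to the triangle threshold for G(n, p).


Number of potential triangles: C(100, 3) = 161700.
Each occurs with probability p³ ≈ (0.03)³ ≈ 2.70000000e-05.
By linearity: E[X] = C(100, 3)·p³ ≈ 161700 · 2.70000000e-05 ≈ 4.365900.
Here α = 1, so p = 3/n is exactly at the triangle threshold p ~ 1/n. Asymptotically E[X] → c³/6 = 3³/6 = 9/2 ≈ 4.500000, a bounded constant. In this regime the triangle count is asymptotically Poisson(c³/6).

E[X] ≈ 4.365900; in regime p = Θ(1/n^{1}) E[X] stays bounded (at the triangle threshold p ~ 1/n).


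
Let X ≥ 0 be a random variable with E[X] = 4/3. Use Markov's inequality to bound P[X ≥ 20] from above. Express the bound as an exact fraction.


μ = E[X] = 4/3, a = 20.
Markov: P[X ≥ 20] ≤ μ/a = (4/3)/20 = 1/15.
Numerically: ≈ 0.0667.
(Since a = 20 > μ = 1.3333, the bound 1/15 is < 1 and informative.)

P[X ≥ 20] ≤ 1/15 ≈ 0.0667.


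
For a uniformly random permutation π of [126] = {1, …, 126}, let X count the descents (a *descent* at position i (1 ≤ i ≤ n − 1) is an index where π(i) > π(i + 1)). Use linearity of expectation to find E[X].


Write X = Σ X_I over i = 1, …, 125, with X_I the indicator of one descent.
There are 125 indicators.
For each fixed i, the pair (π(i), π(i+1)) is a uniformly random ordered pair of distinct values from {1, …, 126}; by symmetry P[π(i) > π(i+1)] = 1/2.
By linearity: E[X] = 125 · (1/2) = (126 − 1) · (1/2) = 125/2 ≈ 62.500000.

E[X] = 125/2 = 62.500000.


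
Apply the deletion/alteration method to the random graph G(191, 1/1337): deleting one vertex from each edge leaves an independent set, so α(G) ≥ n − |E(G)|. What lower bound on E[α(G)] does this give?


E[|E(G)|] = C(191, 2)·p = 18145 · (1/1337) = 95/7.
E[α(G)] ≥ n − E[|E(G)|] = 191 − 95/7 = 1242/7.
Numerically: ≈ 177.4286.
(This is only a lower bound; the true E[α(G)] may be larger.)

E[α(G)] ≥ 1242/7 ≈ 177.4286.


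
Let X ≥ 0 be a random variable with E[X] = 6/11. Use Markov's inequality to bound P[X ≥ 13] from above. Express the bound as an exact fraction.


μ = E[X] = 6/11, a = 13.
Markov: P[X ≥ 13] ≤ μ/a = (6/11)/13 = 6/143.
Numerically: ≈ 0.041958.
(Since a = 13 > μ = 0.545455, the bound 6/143 is < 1 and informative.)

P[X ≥ 13] ≤ 6/143 ≈ 0.041958.


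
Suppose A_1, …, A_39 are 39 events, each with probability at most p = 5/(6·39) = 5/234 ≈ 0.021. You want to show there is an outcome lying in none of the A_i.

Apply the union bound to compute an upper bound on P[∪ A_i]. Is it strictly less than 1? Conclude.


Union bound: P[∪_{i=1}^{39} A_i] ≤ Σ_i P[A_i] ≤ 39·p = 39·(5/234) = 5/6.
Numerically: 5/6 ≈ 0.833.
Is 5/6 < 1? YES.
Since P[∪ A_i] ≤ 5/6 < 1, the complement has P[∩ A_i^c] ≥ 1 − 5/6 = 1/6 > 0, so some outcome avoids every A_i.

39·p = 5/6 ≈ 0.833; existence CERTIFIED by the union bound.


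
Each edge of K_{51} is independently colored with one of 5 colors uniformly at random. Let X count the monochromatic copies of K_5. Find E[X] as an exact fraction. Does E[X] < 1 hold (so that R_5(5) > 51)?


E[X] = C(51, 5) · 5^{1 − 10} = 2349060 · 5^{−9} = 2349060/1953125.
As a reduced fraction: E[X] = 469812/390625 ≈ 1.2027187.
Is E[X] < 1? NO.
Since E[X] ≥ 1, the first-moment bound is inconclusive at n = 51; it does NOT by itself certify R_5(5) > 51.

E[X] = 469812/390625 ≈ 1.2027187; E[X] ≥ 1; first-moment method inconclusive here.


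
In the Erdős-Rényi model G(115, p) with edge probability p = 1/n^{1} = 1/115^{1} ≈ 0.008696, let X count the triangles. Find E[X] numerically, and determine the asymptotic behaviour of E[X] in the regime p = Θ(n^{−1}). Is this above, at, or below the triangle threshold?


Number of potential triangles: C(115, 3) = 246905.
Each occurs with probability p³ ≈ (0.008696)³ ≈ 6.575162e-07.
By linearity: E[X] = C(115, 3)·p³ ≈ 246905 · 6.575162e-07 ≈ 0.1623.
Here α = 1, so p = 1/n is exactly at the triangle threshold p ~ 1/n. Asymptotically E[X] → c³/6 = 1³/6 = 1/6 ≈ 0.1667, a bounded constant. In this regime the triangle count is asymptotically Poisson(c³/6).

E[X] ≈ 0.1623; in regime p = Θ(1/n^{1}) E[X] stays bounded (at the triangle threshold p ~ 1/n).


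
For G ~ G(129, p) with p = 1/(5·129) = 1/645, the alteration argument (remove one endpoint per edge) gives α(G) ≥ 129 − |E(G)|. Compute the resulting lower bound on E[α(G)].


E[|E(G)|] = C(129, 2)·p = 8256 · (1/645) = 64/5.
E[α(G)] ≥ n − E[|E(G)|] = 129 − 64/5 = 581/5.
Numerically: ≈ 116.200000.
(This is only a lower bound; the true E[α(G)] may be larger.)

E[α(G)] ≥ 581/5 ≈ 116.200000.


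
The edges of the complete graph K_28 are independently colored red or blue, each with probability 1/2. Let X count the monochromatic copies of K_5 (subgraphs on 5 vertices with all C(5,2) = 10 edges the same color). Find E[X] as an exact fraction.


Let X = Σ_S X_S over the C(28, 5) = 98280 subsets S of size 5, where X_S = 1 if the K_5 on S is monochromatic.
For a fixed S, the K_5 on S has C(5, 2) = 10 edges. P[all 10 edges red] = (1/2)^10, and likewise for blue, so P[monochromatic] = 2·(1/2)^10 = 2^{1 − 10} = 1/512.
By linearity: E[X] = C(28, 5) · 2^{1 − 10} = 98280 · 1/512 = 12285/64.
Numerically: E[X] ≈ 191.95312.

E[X] = C(28,5)·2^(1−C(5,2)) = 12285/64 ≈ 191.95312.


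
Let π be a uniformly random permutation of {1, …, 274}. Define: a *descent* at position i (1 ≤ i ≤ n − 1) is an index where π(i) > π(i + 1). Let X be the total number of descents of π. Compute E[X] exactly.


Write X = Σ X_I over i = 1, …, 273, with X_I the indicator of one descent.
There are 273 indicators.
For each fixed i, the pair (π(i), π(i+1)) is a uniformly random ordered pair of distinct values from {1, …, 274}; by symmetry P[π(i) > π(i+1)] = 1/2.
By linearity: E[X] = 273 · (1/2) = (274 − 1) · (1/2) = 273/2 ≈ 136.50000.

E[X] = 273/2 = 136.50000.


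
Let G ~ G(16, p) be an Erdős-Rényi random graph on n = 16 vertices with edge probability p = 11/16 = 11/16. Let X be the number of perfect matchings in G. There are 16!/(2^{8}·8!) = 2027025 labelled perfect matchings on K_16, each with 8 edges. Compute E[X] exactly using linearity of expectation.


K_16 has 16!/(2^{8}·8!) = 2027025 labelled perfect matchings.
For each such perfect matching H, let X_H = 1 if all 8 edges of H are present in G. Then P[X_H = 1] = p^{8} = (11/16)^{8} = 214358881/4294967296.
By linearity of expectation: E[X] = Σ_H E[X_H] = 2027025 · p^{8} = 2027025 · 214358881/4294967296 = 434510810759025/4294967296.
Numerically: E[X] ≈ 1.012e+05.

E[X] = 2027025 · (11/16)^{8} = 434510810759025/4294967296 ≈ 1.012e+05.


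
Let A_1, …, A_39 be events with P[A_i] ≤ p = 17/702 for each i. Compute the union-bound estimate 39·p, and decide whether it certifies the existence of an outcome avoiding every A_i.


Union bound: P[∪_{i=1}^{39} A_i] ≤ Σ_i P[A_i] ≤ 39·p = 39·(17/702) = 17/18.
Numerically: 17/18 ≈ 0.9444.
Is 17/18 < 1? YES.
Since P[∪ A_i] ≤ 17/18 < 1, the complement has P[∩ A_i^c] ≥ 1 − 17/18 = 1/18 > 0, so some outcome avoids every A_i.

39·p = 17/18 ≈ 0.9444; existence CERTIFIED by the union bound.


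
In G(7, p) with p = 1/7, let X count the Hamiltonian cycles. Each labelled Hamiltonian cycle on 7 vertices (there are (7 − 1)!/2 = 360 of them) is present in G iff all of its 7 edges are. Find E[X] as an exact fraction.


K_7 has (7 − 1)!/2 = 360 labelled Hamiltonian cycles.
For each such Hamiltonian cycle H, let X_H = 1 if all 7 edges of H are present in G. Then P[X_H = 1] = p^{7} = (1/7)^{7} = 1/823543.
By linearity: E[X] = Σ_H E[X_H] = 360 · p^{7} = 360 · 1/823543 = 360/823543.
Numerically: E[X] ≈ 0.00043714.

E[X] = 360 · (1/7)^{7} = 360/823543 ≈ 0.00043714.


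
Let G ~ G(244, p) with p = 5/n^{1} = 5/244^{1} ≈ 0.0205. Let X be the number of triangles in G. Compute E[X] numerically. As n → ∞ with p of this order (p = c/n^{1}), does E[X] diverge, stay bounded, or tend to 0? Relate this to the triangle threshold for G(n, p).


Number of potential triangles: C(244, 3) = 2391444.
Each occurs with probability p³ ≈ (0.0205)³ ≈ 8.60480e-06.
By linearity: E[X] = C(244, 3)·p³ ≈ 2391444 · 8.60480e-06 ≈ 20.578.
Here α = 1, so p = 5/n is exactly at the triangle threshold p ~ 1/n. Asymptotically E[X] → c³/6 = 5³/6 = 125/6 ≈ 20.833, a bounded constant. In this regime the triangle count is asymptotically Poisson(c³/6).

E[X] ≈ 20.578; in regime p = Θ(1/n^{1}) E[X] stays bounded (at the triangle threshold p ~ 1/n).


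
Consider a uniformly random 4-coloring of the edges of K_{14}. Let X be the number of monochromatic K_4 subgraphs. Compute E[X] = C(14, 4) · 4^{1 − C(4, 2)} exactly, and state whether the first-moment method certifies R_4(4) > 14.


E[X] = C(14, 4) · 4^{1 − 6} = 1001 · 4^{−5} = 1001/1024.
As a reduced fraction: E[X] = 1001/1024 ≈ 0.97754.
Is E[X] < 1? YES.
Since E[X] < 1, there exists a 4-coloring of K_{14} with no monochromatic K_4; hence R_4(4) > 14.

E[X] = 1001/1024 ≈ 0.97754; E[X] < 1, so R_4(4) > 14.


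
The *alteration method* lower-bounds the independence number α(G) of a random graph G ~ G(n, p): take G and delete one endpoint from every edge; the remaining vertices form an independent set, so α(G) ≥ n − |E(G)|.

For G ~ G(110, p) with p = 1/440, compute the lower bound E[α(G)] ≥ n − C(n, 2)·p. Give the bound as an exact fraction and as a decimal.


E[|E(G)|] = C(110, 2)·p = 5995 · (1/440) = 109/8.
E[α(G)] ≥ n − E[|E(G)|] = 110 − 109/8 = 771/8.
Numerically: ≈ 96.37500.
(This is only a lower bound; the true E[α(G)] may be larger.)

E[α(G)] ≥ 771/8 ≈ 96.37500.


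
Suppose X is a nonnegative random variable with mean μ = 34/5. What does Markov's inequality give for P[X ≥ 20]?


μ = E[X] = 34/5, a = 20.
Markov: P[X ≥ 20] ≤ μ/a = (34/5)/20 = 17/50.
Numerically: ≈ 0.3400.
(Since a = 20 > μ = 6.8000, the bound 17/50 is < 1 and informative.)

P[X ≥ 20] ≤ 17/50 ≈ 0.3400.


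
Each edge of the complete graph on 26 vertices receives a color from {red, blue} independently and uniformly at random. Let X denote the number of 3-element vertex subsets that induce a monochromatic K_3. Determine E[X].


Let X = Σ_S X_S over the C(26, 3) = 2600 subsets S of size 3, where X_S = 1 if the K_3 on S is monochromatic.
For a fixed S, the K_3 on S has C(3, 2) = 3 edges. P[all 3 edges red] = (1/2)^3, and likewise for blue, so P[monochromatic] = 2·(1/2)^3 = 2^{1 − 3} = 1/4.
By linearity of expectation: E[X] = C(26, 3) · 2^{1 − 3} = 2600 · 1/4 = 650.
Numerically: E[X] ≈ 650.0000.

E[X] = C(26,3)·2^(1−C(3,2)) = 650 ≈ 650.0000.


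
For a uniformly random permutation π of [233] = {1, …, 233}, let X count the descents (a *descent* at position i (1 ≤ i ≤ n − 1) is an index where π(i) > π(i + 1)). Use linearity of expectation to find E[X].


Write X = Σ X_I over i = 1, …, 232, with X_I the indicator of one descent.
There are 232 indicators.
For each fixed i, the pair (π(i), π(i+1)) is a uniformly random ordered pair of distinct values from {1, …, 233}; by symmetry P[π(i) > π(i+1)] = 1/2.
By linearity: E[X] = 232 · (1/2) = (233 − 1) · (1/2) = 116 ≈ 116.000000.

E[X] = 116 = 116.000000.


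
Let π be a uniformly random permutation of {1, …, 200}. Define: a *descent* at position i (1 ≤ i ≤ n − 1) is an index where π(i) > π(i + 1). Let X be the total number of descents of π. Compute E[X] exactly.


Write X = Σ X_I over i = 1, …, 199, with X_I the indicator of one descent.
There are 199 indicators.
For each fixed i, the pair (π(i), π(i+1)) is a uniformly random ordered pair of distinct values from {1, …, 200}; by symmetry P[π(i) > π(i+1)] = 1/2.
By linearity: E[X] = 199 · (1/2) = (200 − 1) · (1/2) = 199/2 ≈ 99.500.

E[X] = 199/2 = 99.500.


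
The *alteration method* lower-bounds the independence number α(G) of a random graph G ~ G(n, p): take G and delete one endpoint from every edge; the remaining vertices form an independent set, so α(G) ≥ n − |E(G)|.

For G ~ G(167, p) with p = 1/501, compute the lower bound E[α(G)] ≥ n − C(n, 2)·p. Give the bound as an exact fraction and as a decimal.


E[|E(G)|] = C(167, 2)·p = 13861 · (1/501) = 83/3.
E[α(G)] ≥ n − E[|E(G)|] = 167 − 83/3 = 418/3.
Numerically: ≈ 139.333.
(This is only a lower bound; the true E[α(G)] may be larger.)

E[α(G)] ≥ 418/3 ≈ 139.333.


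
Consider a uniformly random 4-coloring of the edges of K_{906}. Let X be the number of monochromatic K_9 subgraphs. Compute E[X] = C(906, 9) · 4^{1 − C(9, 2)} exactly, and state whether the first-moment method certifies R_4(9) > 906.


E[X] = C(906, 9) · 4^{1 − 36} = 1089130176400609441450 · 4^{−35} = 1089130176400609441450/1180591620717411303424.
As a reduced fraction: E[X] = 544565088200304720725/590295810358705651712 ≈ 0.923.
Is E[X] < 1? YES.
Since E[X] < 1, there exists a 4-coloring of K_{906} with no monochromatic K_9; hence R_4(9) > 906.

E[X] = 544565088200304720725/590295810358705651712 ≈ 0.923; E[X] < 1, so R_4(9) > 906.


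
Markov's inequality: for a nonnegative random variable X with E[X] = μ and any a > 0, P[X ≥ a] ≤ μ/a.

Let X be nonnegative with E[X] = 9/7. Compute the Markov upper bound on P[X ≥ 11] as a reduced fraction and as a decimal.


μ = E[X] = 9/7, a = 11.
Markov: P[X ≥ 11] ≤ μ/a = (9/7)/11 = 9/77.
Numerically: ≈ 0.1169.
(Since a = 11 > μ = 1.2857, the bound 9/77 is < 1 and informative.)

P[X ≥ 11] ≤ 9/77 ≈ 0.1169.


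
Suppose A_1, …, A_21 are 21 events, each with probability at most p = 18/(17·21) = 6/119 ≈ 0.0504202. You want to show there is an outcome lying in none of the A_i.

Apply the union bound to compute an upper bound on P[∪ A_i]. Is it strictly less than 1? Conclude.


Union bound: P[∪_{i=1}^{21} A_i] ≤ Σ_i P[A_i] ≤ 21·p = 21·(6/119) = 18/17.
Numerically: 18/17 ≈ 1.0588235.
Is 18/17 < 1? NO.
Since the bound 18/17 is ≥ 1, the union bound is uninformative here; it does NOT by itself certify existence.

21·p = 18/17 ≈ 1.0588235; existence NOT certified by the union bound.


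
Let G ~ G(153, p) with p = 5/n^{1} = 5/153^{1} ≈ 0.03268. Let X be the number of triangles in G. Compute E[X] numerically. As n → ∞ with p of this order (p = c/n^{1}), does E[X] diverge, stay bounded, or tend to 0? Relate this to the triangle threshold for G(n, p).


Number of potential triangles: C(153, 3) = 585276.
Each occurs with probability p³ ≈ (0.03268)³ ≈ 3.4900827e-05.
By linearity: E[X] = C(153, 3)·p³ ≈ 585276 · 3.4900827e-05 ≈ 20.42662.
Here α = 1, so p = 5/n is exactly at the triangle threshold p ~ 1/n. Asymptotically E[X] → c³/6 = 5³/6 = 125/6 ≈ 20.83333, a bounded constant. In this regime the triangle count is asymptotically Poisson(c³/6).

E[X] ≈ 20.42662; in regime p = Θ(1/n^{1}) E[X] stays bounded (at the triangle threshold p ~ 1/n).


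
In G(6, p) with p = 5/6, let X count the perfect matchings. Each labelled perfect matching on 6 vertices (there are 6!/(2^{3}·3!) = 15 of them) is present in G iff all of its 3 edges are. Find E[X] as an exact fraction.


K_6 has 6!/(2^{3}·3!) = 15 labelled perfect matchings.
For each such perfect matching H, let X_H = 1 if all 3 edges of H are present in G. Then P[X_H = 1] = p^{3} = (5/6)^{3} = 125/216.
By linearity of expectation: E[X] = Σ_H E[X_H] = 15 · p^{3} = 15 · 125/216 = 625/72.
Numerically: E[X] ≈ 8.68056.

E[X] = 15 · (5/6)^{3} = 625/72 ≈ 8.68056.


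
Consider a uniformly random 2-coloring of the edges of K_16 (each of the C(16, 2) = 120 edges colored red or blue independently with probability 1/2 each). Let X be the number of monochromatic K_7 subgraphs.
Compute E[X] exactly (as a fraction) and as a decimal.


Let X = Σ_S X_S over the C(16, 7) = 11440 subsets S of size 7, where X_S = 1 if the K_7 on S is monochromatic.
For a fixed S, the K_7 on S has C(7, 2) = 21 edges. P[all 21 edges red] = (1/2)^21, and likewise for blue, so P[monochromatic] = 2·(1/2)^21 = 2^{1 − 21} = 1/1048576.
Summing: E[X] = C(16, 7) · 2^{1 − 21} = 11440 · 1/1048576 = 715/65536.
Numerically: E[X] ≈ 0.01091.

E[X] = C(16,7)·2^(1−C(7,2)) = 715/65536 ≈ 0.01091.


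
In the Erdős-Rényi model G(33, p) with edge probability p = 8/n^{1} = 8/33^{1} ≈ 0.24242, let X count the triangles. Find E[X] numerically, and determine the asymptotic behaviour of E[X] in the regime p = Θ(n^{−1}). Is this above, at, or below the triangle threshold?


Number of potential triangles: C(33, 3) = 5456.
Each occurs with probability p³ ≈ (0.24242)³ ≈ 1.4247155e-02.
By linearity: E[X] = C(33, 3)·p³ ≈ 5456 · 1.4247155e-02 ≈ 77.73248.
Here α = 1, so p = 8/n is exactly at the triangle threshold p ~ 1/n. Asymptotically E[X] → c³/6 = 8³/6 = 256/3 ≈ 85.33333, a bounded constant. In this regime the triangle count is asymptotically Poisson(c³/6).

E[X] ≈ 77.73248; in regime p = Θ(1/n^{1}) E[X] stays bounded (at the triangle threshold p ~ 1/n).


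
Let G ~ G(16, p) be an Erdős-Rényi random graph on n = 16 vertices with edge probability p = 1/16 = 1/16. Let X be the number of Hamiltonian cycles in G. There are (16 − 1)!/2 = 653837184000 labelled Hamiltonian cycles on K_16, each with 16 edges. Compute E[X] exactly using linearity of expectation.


K_16 has (16 − 1)!/2 = 653837184000 labelled Hamiltonian cycles.
For each such Hamiltonian cycle H, let X_H = 1 if all 16 edges of H are present in G. Then P[X_H = 1] = p^{16} = (1/16)^{16} = 1/18446744073709551616.
By linearity: E[X] = Σ_H E[X_H] = 653837184000 · p^{16} = 653837184000 · 1/18446744073709551616 = 638512875/18014398509481984.
Numerically: E[X] ≈ 3.54e-08.

E[X] = 653837184000 · (1/16)^{16} = 638512875/18014398509481984 ≈ 3.54e-08.


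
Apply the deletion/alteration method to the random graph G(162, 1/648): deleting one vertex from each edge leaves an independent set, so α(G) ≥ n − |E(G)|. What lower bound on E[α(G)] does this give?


E[|E(G)|] = C(162, 2)·p = 13041 · (1/648) = 161/8.
E[α(G)] ≥ n − E[|E(G)|] = 162 − 161/8 = 1135/8.
Numerically: ≈ 141.875000.
(This is only a lower bound; the true E[α(G)] may be larger.)

E[α(G)] ≥ 1135/8 ≈ 141.875000.


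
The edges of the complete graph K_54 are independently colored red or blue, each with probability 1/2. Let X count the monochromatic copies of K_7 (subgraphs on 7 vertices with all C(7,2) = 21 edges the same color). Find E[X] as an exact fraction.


Let X = Σ_S X_S over the C(54, 7) = 177100560 subsets S of size 7, where X_S = 1 if the K_7 on S is monochromatic.
For a fixed S, the K_7 on S has C(7, 2) = 21 edges. P[all 21 edges red] = (1/2)^21, and likewise for blue, so P[monochromatic] = 2·(1/2)^21 = 2^{1 − 21} = 1/1048576.
Summing: E[X] = C(54, 7) · 2^{1 − 21} = 177100560 · 1/1048576 = 11068785/65536.
Numerically: E[X] ≈ 168.896.

E[X] = C(54,7)·2^(1−C(7,2)) = 11068785/65536 ≈ 168.896.


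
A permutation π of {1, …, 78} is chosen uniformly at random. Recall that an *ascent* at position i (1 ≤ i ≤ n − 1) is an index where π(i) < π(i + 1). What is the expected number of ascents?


Write X = Σ X_I over i = 1, …, 77, with X_I the indicator of one ascent.
There are 77 indicators.
For each fixed i, the pair (π(i), π(i+1)) is a uniformly random ordered pair of distinct values from {1, …, 78}; by symmetry P[π(i) < π(i+1)] = 1/2.
By linearity: E[X] = 77 · (1/2) = (78 − 1) · (1/2) = 77/2 ≈ 38.5000.

E[X] = 77/2 = 38.5000.


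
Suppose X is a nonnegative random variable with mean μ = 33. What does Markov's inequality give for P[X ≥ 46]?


μ = E[X] = 33, a = 46.
Markov: P[X ≥ 46] ≤ μ/a = (33)/46 = 33/46.
Numerically: ≈ 0.717391.
(Since a = 46 > μ = 33.000000, the bound 33/46 is < 1 and informative.)

P[X ≥ 46] ≤ 33/46 ≈ 0.717391.


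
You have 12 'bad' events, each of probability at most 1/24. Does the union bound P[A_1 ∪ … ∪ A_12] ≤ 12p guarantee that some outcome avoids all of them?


Union bound: P[∪_{i=1}^{12} A_i] ≤ Σ_i P[A_i] ≤ 12·p = 12·(1/24) = 1/2.
Numerically: 1/2 ≈ 0.500000.
Is 1/2 < 1? YES.
Since P[∪ A_i] ≤ 1/2 < 1, the complement has P[∩ A_i^c] ≥ 1 − 1/2 = 1/2 > 0, so some outcome avoids every A_i.

12·p = 1/2 ≈ 0.500000; existence CERTIFIED by the union bound.


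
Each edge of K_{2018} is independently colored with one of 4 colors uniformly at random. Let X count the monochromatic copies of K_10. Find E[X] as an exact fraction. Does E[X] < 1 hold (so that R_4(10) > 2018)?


E[X] = C(2018, 10) · 4^{1 − 45} = 301820606687612220663963508 · 4^{−44} = 301820606687612220663963508/309485009821345068724781056.
As a reduced fraction: E[X] = 75455151671903055165990877/77371252455336267181195264 ≈ 0.975.
Is E[X] < 1? YES.
Since E[X] < 1, there exists a 4-coloring of K_{2018} with no monochromatic K_10; hence R_4(10) > 2018.

E[X] = 75455151671903055165990877/77371252455336267181195264 ≈ 0.975; E[X] < 1, so R_4(10) > 2018.


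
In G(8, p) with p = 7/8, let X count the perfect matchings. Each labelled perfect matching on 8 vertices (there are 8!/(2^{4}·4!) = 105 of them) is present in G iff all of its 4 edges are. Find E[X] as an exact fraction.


K_8 has 8!/(2^{4}·4!) = 105 labelled perfect matchings.
For each such perfect matching H, let X_H = 1 if all 4 edges of H are present in G. Then P[X_H = 1] = p^{4} = (7/8)^{4} = 2401/4096.
Summing the indicators: E[X] = Σ_H E[X_H] = 105 · p^{4} = 105 · 2401/4096 = 252105/4096.
Numerically: E[X] ≈ 61.5491.

E[X] = 105 · (7/8)^{4} = 252105/4096 ≈ 61.5491.


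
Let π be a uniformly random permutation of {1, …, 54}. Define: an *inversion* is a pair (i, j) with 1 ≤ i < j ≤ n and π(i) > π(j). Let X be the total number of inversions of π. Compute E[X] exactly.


Write X = Σ X_I over the C(54, 2) = 1431 pairs i < j, with X_I the indicator of one inversion.
There are 1431 indicators.
For each fixed pair i < j, the values π(i) and π(j) are two distinct elements of {1, …, 54} in uniformly random order; by symmetry P[π(i) > π(j)] = 1/2.
By linearity: E[X] = 1431 · (1/2) = C(54, 2) · (1/2) = 1431/2 = 1431/2 ≈ 715.500000.

E[X] = 1431/2 = 715.500000.


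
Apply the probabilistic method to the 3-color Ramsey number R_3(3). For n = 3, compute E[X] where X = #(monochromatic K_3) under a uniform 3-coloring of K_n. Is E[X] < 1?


E[X] = C(3, 3) · 3^{1 − 3} = 1 · 3^{−2} = 1/9.
As a reduced fraction: E[X] = 1/9 ≈ 0.111111.
Is E[X] < 1? YES.
Since E[X] < 1, there exists a 3-coloring of K_{3} with no monochromatic K_3; hence R_3(3) > 3.

E[X] = 1/9 ≈ 0.111111; E[X] < 1, so R_3(3) > 3.


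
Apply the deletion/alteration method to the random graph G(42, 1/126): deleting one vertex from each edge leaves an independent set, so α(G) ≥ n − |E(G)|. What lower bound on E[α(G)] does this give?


E[|E(G)|] = C(42, 2)·p = 861 · (1/126) = 41/6.
E[α(G)] ≥ n − E[|E(G)|] = 42 − 41/6 = 211/6.
Numerically: ≈ 35.1667.
(This is only a lower bound; the true E[α(G)] may be larger.)

E[α(G)] ≥ 211/6 ≈ 35.1667.


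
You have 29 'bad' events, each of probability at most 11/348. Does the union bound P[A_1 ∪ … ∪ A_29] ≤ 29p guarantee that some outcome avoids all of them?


Union bound: P[∪_{i=1}^{29} A_i] ≤ Σ_i P[A_i] ≤ 29·p = 29·(11/348) = 11/12.
Numerically: 11/12 ≈ 0.9167.
Is 11/12 < 1? YES.
Since P[∪ A_i] ≤ 11/12 < 1, the complement has P[∩ A_i^c] ≥ 1 − 11/12 = 1/12 > 0, so some outcome avoids every A_i.

29·p = 11/12 ≈ 0.9167; existence CERTIFIED by the union bound.


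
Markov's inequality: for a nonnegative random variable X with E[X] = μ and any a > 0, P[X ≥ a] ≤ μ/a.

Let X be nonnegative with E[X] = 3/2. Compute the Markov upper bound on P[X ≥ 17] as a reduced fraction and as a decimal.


μ = E[X] = 3/2, a = 17.
Markov: P[X ≥ 17] ≤ μ/a = (3/2)/17 = 3/34.
Numerically: ≈ 0.08824.
(Since a = 17 > μ = 1.50000, the bound 3/34 is < 1 and informative.)

P[X ≥ 17] ≤ 3/34 ≈ 0.08824.


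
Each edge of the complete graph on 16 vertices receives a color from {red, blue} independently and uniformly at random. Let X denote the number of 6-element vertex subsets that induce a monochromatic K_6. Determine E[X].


Let X = Σ_S X_S over the C(16, 6) = 8008 subsets S of size 6, where X_S = 1 if the K_6 on S is monochromatic.
For a fixed S, the K_6 on S has C(6, 2) = 15 edges. P[all 15 edges red] = (1/2)^15, and likewise for blue, so P[monochromatic] = 2·(1/2)^15 = 2^{1 − 15} = 1/16384.
By linearity of expectation: E[X] = C(16, 6) · 2^{1 − 15} = 8008 · 1/16384 = 1001/2048.
Numerically: E[X] ≈ 0.488770.

E[X] = C(16,6)·2^(1−C(6,2)) = 1001/2048 ≈ 0.488770.


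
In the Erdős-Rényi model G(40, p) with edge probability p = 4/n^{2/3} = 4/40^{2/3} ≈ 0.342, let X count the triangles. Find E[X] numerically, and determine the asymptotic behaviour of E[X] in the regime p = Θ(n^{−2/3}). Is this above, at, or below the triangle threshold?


Number of potential triangles: C(40, 3) = 9880.
Each occurs with probability p³ ≈ (0.342)³ ≈ 4.000000e-02.
By linearity: E[X] = C(40, 3)·p³ ≈ 9880 · 4.000000e-02 ≈ 395.2000.
Since α = 2/3 < 1, p = c/n^{2/3} ≫ 1/n is above the triangle threshold p ~ 1/n. Asymptotically E[X] ~ (c³/6)·n^{3(1−α)} = (4³/6)·n^{1} → ∞; triangles are abundant w.h.p.

E[X] ≈ 395.2000; in regime p = Θ(1/n^{2/3}) E[X] diverges (above the triangle threshold p ~ 1/n).


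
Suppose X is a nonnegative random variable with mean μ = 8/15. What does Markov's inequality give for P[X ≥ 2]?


μ = E[X] = 8/15, a = 2.
Markov: P[X ≥ 2] ≤ μ/a = (8/15)/2 = 4/15.
Numerically: ≈ 0.2667.
(Since a = 2 > μ = 0.5333, the bound 4/15 is < 1 and informative.)

P[X ≥ 2] ≤ 4/15 ≈ 0.2667.


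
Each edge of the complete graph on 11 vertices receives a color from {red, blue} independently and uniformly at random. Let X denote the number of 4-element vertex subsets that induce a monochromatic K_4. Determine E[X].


Let X = Σ_S X_S over the C(11, 4) = 330 subsets S of size 4, where X_S = 1 if the K_4 on S is monochromatic.
For a fixed S, the K_4 on S has C(4, 2) = 6 edges. P[all 6 edges red] = (1/2)^6, and likewise for blue, so P[monochromatic] = 2·(1/2)^6 = 2^{1 − 6} = 1/32.
By linearity: E[X] = C(11, 4) · 2^{1 − 6} = 330 · 1/32 = 165/16.
Numerically: E[X] ≈ 10.312500.

E[X] = C(11,4)·2^(1−C(4,2)) = 165/16 ≈ 10.312500.


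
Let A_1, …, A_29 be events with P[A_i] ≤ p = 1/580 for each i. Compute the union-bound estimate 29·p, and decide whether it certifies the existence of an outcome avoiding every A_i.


Union bound: P[∪_{i=1}^{29} A_i] ≤ Σ_i P[A_i] ≤ 29·p = 29·(1/580) = 1/20.
Numerically: 1/20 ≈ 0.05000.
Is 1/20 < 1? YES.
Since P[∪ A_i] ≤ 1/20 < 1, the complement has P[∩ A_i^c] ≥ 1 − 1/20 = 19/20 > 0, so some outcome avoids every A_i.

29·p = 1/20 ≈ 0.05000; existence CERTIFIED by the union bound.


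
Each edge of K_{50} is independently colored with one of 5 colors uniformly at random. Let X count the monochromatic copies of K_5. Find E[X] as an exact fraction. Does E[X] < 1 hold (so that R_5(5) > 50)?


E[X] = C(50, 5) · 5^{1 − 10} = 2118760 · 5^{−9} = 2118760/1953125.
As a reduced fraction: E[X] = 423752/390625 ≈ 1.085.
Is E[X] < 1? NO.
Since E[X] ≥ 1, the first-moment bound is inconclusive at n = 50; it does NOT by itself certify R_5(5) > 50.

E[X] = 423752/390625 ≈ 1.085; E[X] ≥ 1; first-moment method inconclusive here.


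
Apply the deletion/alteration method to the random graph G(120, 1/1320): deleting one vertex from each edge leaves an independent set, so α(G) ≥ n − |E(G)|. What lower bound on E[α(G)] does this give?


E[|E(G)|] = C(120, 2)·p = 7140 · (1/1320) = 119/22.
E[α(G)] ≥ n − E[|E(G)|] = 120 − 119/22 = 2521/22.
Numerically: ≈ 114.591.
(This is only a lower bound; the true E[α(G)] may be larger.)

E[α(G)] ≥ 2521/22 ≈ 114.591.


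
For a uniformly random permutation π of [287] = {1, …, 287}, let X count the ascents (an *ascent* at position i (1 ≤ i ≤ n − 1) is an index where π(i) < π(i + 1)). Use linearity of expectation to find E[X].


Write X = Σ X_I over i = 1, …, 286, with X_I the indicator of one ascent.
There are 286 indicators.
For each fixed i, the pair (π(i), π(i+1)) is a uniformly random ordered pair of distinct values from {1, …, 287}; by symmetry P[π(i) < π(i+1)] = 1/2.
By linearity: E[X] = 286 · (1/2) = (287 − 1) · (1/2) = 143 ≈ 143.00000.

E[X] = 143 = 143.00000.


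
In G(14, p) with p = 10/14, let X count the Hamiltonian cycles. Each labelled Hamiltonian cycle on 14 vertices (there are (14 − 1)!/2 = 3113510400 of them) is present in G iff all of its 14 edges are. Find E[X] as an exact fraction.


K_14 has (14 − 1)!/2 = 3113510400 labelled Hamiltonian cycles.
For each such Hamiltonian cycle H, let X_H = 1 if all 14 edges of H are present in G. Then P[X_H = 1] = p^{14} = (5/7)^{14} = 6103515625/678223072849.
By linearity: E[X] = Σ_H E[X_H] = 3113510400 · p^{14} = 3113510400 · 6103515625/678223072849 = 2714765625000000000/96889010407.
Numerically: E[X] ≈ 2.8019e+07.

E[X] = 3113510400 · (5/7)^{14} = 2714765625000000000/96889010407 ≈ 2.8019e+07.


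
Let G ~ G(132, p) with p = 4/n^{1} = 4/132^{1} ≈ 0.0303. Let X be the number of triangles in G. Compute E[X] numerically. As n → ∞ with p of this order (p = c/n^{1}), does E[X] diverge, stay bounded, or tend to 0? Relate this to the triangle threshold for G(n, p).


Number of potential triangles: C(132, 3) = 374660.
Each occurs with probability p³ ≈ (0.0303)³ ≈ 2.782647e-05.
By linearity: E[X] = C(132, 3)·p³ ≈ 374660 · 2.782647e-05 ≈ 10.4255.
Here α = 1, so p = 4/n is exactly at the triangle threshold p ~ 1/n. Asymptotically E[X] → c³/6 = 4³/6 = 32/3 ≈ 10.6667, a bounded constant. In this regime the triangle count is asymptotically Poisson(c³/6).

E[X] ≈ 10.4255; in regime p = Θ(1/n^{1}) E[X] stays bounded (at the triangle threshold p ~ 1/n).


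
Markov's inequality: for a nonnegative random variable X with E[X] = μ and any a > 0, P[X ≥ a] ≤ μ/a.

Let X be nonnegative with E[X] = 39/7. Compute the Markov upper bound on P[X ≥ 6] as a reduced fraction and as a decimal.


μ = E[X] = 39/7, a = 6.
Markov: P[X ≥ 6] ≤ μ/a = (39/7)/6 = 13/14.
Numerically: ≈ 0.929.
(Since a = 6 > μ = 5.571, the bound 13/14 is < 1 and informative.)

P[X ≥ 6] ≤ 13/14 ≈ 0.929.


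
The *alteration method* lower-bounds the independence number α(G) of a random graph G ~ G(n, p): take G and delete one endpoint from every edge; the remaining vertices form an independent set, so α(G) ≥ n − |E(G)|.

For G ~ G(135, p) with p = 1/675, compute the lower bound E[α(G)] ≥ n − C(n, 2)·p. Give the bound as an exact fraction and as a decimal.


E[|E(G)|] = C(135, 2)·p = 9045 · (1/675) = 67/5.
E[α(G)] ≥ n − E[|E(G)|] = 135 − 67/5 = 608/5.
Numerically: ≈ 121.600000.
(This is only a lower bound; the true E[α(G)] may be larger.)

E[α(G)] ≥ 608/5 ≈ 121.600000.


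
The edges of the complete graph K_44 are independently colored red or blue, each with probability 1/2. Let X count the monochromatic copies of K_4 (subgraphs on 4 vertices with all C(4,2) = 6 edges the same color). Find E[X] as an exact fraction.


Let X = Σ_S X_S over the C(44, 4) = 135751 subsets S of size 4, where X_S = 1 if the K_4 on S is monochromatic.
For a fixed S, the K_4 on S has C(4, 2) = 6 edges. P[all 6 edges red] = (1/2)^6, and likewise for blue, so P[monochromatic] = 2·(1/2)^6 = 2^{1 − 6} = 1/32.
Summing: E[X] = C(44, 4) · 2^{1 − 6} = 135751 · 1/32 = 135751/32.
Numerically: E[X] ≈ 4242.2188.

E[X] = C(44,4)·2^(1−C(4,2)) = 135751/32 ≈ 4242.2188.


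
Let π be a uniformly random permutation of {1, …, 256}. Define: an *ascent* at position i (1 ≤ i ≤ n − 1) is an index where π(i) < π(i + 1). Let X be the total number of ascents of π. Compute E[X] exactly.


Write X = Σ X_I over i = 1, …, 255, with X_I the indicator of one ascent.
There are 255 indicators.
For each fixed i, the pair (π(i), π(i+1)) is a uniformly random ordered pair of distinct values from {1, …, 256}; by symmetry P[π(i) < π(i+1)] = 1/2.
By linearity: E[X] = 255 · (1/2) = (256 − 1) · (1/2) = 255/2 ≈ 127.500.

E[X] = 255/2 = 127.500.


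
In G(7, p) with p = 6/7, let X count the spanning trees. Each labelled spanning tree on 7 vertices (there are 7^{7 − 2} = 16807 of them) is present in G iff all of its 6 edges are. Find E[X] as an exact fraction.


K_7 has 7^{7 − 2} = 16807 labelled spanning trees.
For each such spanning tree H, let X_H = 1 if all 6 edges of H are present in G. Then P[X_H = 1] = p^{6} = (6/7)^{6} = 46656/117649.
By linearity of expectation: E[X] = Σ_H E[X_H] = 16807 · p^{6} = 16807 · 46656/117649 = 46656/7.
Numerically: E[X] ≈ 6.67e+03.

E[X] = 16807 · (6/7)^{6} = 46656/7 ≈ 6.67e+03.


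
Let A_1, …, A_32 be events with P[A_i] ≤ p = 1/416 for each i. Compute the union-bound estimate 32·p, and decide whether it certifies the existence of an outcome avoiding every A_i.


Union bound: P[∪_{i=1}^{32} A_i] ≤ Σ_i P[A_i] ≤ 32·p = 32·(1/416) = 1/13.
Numerically: 1/13 ≈ 0.076923.
Is 1/13 < 1? YES.
Since P[∪ A_i] ≤ 1/13 < 1, the complement has P[∩ A_i^c] ≥ 1 − 1/13 = 12/13 > 0, so some outcome avoids every A_i.

32·p = 1/13 ≈ 0.076923; existence CERTIFIED by the union bound.


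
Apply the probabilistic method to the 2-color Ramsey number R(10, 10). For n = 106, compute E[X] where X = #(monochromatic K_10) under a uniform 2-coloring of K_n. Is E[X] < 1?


E[X] = C(106, 10) · 2^{1 − 45} = 31853506369685 · 2^{−44} = 31853506369685/17592186044416.
As a reduced fraction: E[X] = 31853506369685/17592186044416 ≈ 1.811.
Is E[X] < 1? NO.
Since E[X] ≥ 1, the first-moment bound is inconclusive at n = 106; it does NOT by itself certify R(10, 10) > 106.

E[X] = 31853506369685/17592186044416 ≈ 1.811; E[X] ≥ 1; first-moment method inconclusive here.


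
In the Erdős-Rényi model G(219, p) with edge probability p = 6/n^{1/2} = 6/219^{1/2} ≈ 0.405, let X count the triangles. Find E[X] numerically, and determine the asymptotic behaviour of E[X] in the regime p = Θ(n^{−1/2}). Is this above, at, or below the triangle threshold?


Number of potential triangles: C(219, 3) = 1726669.
Each occurs with probability p³ ≈ (0.405)³ ≈ 6.66481e-02.
By linearity: E[X] = C(219, 3)·p³ ≈ 1726669 · 6.66481e-02 ≈ 115079.157.
Since α = 1/2 < 1, p = c/n^{1/2} ≫ 1/n is above the triangle threshold p ~ 1/n. Asymptotically E[X] ~ (c³/6)·n^{3(1−α)} = (6³/6)·n^{1.5} → ∞; triangles are abundant w.h.p.

E[X] ≈ 115079.157; in regime p = Θ(1/n^{1/2}) E[X] diverges (above the triangle threshold p ~ 1/n).


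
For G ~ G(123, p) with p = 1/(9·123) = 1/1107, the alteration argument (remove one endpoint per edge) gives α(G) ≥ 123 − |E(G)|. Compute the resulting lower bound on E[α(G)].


E[|E(G)|] = C(123, 2)·p = 7503 · (1/1107) = 61/9.
E[α(G)] ≥ n − E[|E(G)|] = 123 − 61/9 = 1046/9.
Numerically: ≈ 116.222.
(This is only a lower bound; the true E[α(G)] may be larger.)

E[α(G)] ≥ 1046/9 ≈ 116.222.


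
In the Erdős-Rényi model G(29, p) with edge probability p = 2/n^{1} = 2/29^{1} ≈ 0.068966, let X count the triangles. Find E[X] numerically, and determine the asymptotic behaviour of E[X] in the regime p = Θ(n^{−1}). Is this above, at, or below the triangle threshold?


Number of potential triangles: C(29, 3) = 3654.
Each occurs with probability p³ ≈ (0.068966)³ ≈ 3.2801673e-04.
By linearity: E[X] = C(29, 3)·p³ ≈ 3654 · 3.2801673e-04 ≈ 1.19857.
Here α = 1, so p = 2/n is exactly at the triangle threshold p ~ 1/n. Asymptotically E[X] → c³/6 = 2³/6 = 4/3 ≈ 1.33333, a bounded constant. In this regime the triangle count is asymptotically Poisson(c³/6).

E[X] ≈ 1.19857; in regime p = Θ(1/n^{1}) E[X] stays bounded (at the triangle threshold p ~ 1/n).


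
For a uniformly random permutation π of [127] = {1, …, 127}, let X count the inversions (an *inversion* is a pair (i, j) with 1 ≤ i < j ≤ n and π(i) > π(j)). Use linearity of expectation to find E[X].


Write X = Σ X_I over the C(127, 2) = 8001 pairs i < j, with X_I the indicator of one inversion.
There are 8001 indicators.
For each fixed pair i < j, the values π(i) and π(j) are two distinct elements of {1, …, 127} in uniformly random order; by symmetry P[π(i) > π(j)] = 1/2.
By linearity: E[X] = 8001 · (1/2) = C(127, 2) · (1/2) = 8001/2 = 8001/2 ≈ 4000.500.

E[X] = 8001/2 = 4000.500.


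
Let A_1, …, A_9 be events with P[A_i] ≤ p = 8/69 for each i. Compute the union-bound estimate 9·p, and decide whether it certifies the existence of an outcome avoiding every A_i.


Union bound: P[∪_{i=1}^{9} A_i] ≤ Σ_i P[A_i] ≤ 9·p = 9·(8/69) = 24/23.
Numerically: 24/23 ≈ 1.043478.
Is 24/23 < 1? NO.
Since the bound 24/23 is ≥ 1, the union bound is uninformative here; it does NOT by itself certify existence.

9·p = 24/23 ≈ 1.043478; existence NOT certified by the union bound.


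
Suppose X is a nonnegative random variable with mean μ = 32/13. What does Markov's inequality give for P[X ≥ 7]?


μ = E[X] = 32/13, a = 7.
Markov: P[X ≥ 7] ≤ μ/a = (32/13)/7 = 32/91.
Numerically: ≈ 0.3516.
(Since a = 7 > μ = 2.4615, the bound 32/91 is < 1 and informative.)

P[X ≥ 7] ≤ 32/91 ≈ 0.3516.


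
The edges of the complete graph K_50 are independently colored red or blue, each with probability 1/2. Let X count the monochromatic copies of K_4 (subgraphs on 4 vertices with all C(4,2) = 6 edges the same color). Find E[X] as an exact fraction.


Let X = Σ_S X_S over the C(50, 4) = 230300 subsets S of size 4, where X_S = 1 if the K_4 on S is monochromatic.
For a fixed S, the K_4 on S has C(4, 2) = 6 edges. P[all 6 edges red] = (1/2)^6, and likewise for blue, so P[monochromatic] = 2·(1/2)^6 = 2^{1 − 6} = 1/32.
Summing: E[X] = C(50, 4) · 2^{1 − 6} = 230300 · 1/32 = 57575/8.
Numerically: E[X] ≈ 7196.8750.

E[X] = C(50,4)·2^(1−C(4,2)) = 57575/8 ≈ 7196.8750.
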